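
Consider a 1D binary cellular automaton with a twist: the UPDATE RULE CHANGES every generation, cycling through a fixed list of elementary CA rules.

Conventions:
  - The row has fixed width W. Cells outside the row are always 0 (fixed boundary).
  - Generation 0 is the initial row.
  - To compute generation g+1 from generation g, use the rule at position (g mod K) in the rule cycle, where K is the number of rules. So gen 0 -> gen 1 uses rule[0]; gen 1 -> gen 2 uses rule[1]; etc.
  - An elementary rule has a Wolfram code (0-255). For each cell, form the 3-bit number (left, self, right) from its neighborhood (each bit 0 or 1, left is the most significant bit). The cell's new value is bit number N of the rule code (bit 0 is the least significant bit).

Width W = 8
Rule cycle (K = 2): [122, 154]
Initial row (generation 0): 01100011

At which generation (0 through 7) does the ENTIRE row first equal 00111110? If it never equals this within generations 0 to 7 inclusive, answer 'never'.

Gen 0: 01100011
Gen 1 (rule 122): 11110111
Gen 2 (rule 154): 11100110
Gen 3 (rule 122): 10111111
Gen 4 (rule 154): 00111110
Gen 5 (rule 122): 01100011
Gen 6 (rule 154): 11010110
Gen 7 (rule 122): 11101111

Answer: 4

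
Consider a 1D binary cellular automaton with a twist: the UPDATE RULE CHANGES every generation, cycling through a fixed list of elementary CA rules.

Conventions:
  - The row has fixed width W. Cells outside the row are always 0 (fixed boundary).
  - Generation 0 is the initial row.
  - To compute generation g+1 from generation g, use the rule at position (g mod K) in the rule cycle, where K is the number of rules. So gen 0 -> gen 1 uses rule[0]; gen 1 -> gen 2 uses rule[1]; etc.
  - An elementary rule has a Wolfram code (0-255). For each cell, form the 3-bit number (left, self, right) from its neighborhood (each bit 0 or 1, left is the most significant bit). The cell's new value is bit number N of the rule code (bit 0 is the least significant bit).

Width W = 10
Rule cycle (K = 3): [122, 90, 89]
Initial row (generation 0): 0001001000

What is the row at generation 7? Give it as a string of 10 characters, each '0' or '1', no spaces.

Answer: 1011110111

Derivation:
Gen 0: 0001001000
Gen 1 (rule 122): 0010110100
Gen 2 (rule 90): 0100110010
Gen 3 (rule 89): 0010111001
Gen 4 (rule 122): 0101101110
Gen 5 (rule 90): 1001101011
Gen 6 (rule 89): 0101100011
Gen 7 (rule 122): 1011110111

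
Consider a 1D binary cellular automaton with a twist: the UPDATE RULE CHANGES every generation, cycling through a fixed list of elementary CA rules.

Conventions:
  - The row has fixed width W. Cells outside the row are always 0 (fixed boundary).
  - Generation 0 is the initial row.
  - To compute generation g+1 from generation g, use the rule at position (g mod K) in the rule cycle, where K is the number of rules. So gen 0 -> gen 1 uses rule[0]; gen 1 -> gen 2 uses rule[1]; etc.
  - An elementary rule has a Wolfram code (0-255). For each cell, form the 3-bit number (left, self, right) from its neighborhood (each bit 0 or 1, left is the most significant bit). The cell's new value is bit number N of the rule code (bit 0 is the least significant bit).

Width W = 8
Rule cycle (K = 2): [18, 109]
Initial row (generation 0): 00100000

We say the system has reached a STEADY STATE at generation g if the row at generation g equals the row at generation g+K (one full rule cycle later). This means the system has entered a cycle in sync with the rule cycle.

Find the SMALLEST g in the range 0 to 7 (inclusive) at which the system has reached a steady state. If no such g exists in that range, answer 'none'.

Gen 0: 00100000
Gen 1 (rule 18): 01010000
Gen 2 (rule 109): 01110111
Gen 3 (rule 18): 10000000
Gen 4 (rule 109): 10111111
Gen 5 (rule 18): 00000000
Gen 6 (rule 109): 11111111
Gen 7 (rule 18): 00000000
Gen 8 (rule 109): 11111111
Gen 9 (rule 18): 00000000

Answer: 5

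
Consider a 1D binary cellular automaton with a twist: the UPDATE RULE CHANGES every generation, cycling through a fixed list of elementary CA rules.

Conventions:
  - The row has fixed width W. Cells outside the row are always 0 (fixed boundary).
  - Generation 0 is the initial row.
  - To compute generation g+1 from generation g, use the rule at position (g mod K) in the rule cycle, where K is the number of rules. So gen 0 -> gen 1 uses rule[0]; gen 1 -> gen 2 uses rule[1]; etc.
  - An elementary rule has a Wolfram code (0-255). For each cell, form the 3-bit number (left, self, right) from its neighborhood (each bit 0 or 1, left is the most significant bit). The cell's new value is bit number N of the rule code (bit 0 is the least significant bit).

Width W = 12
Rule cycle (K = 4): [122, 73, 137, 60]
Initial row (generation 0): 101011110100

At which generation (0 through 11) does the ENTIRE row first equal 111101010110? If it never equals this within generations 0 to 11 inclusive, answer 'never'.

Answer: 9

Derivation:
Gen 0: 101011110100
Gen 1 (rule 122): 010110011010
Gen 2 (rule 73): 000110011000
Gen 3 (rule 137): 110100010011
Gen 4 (rule 60): 101110011010
Gen 5 (rule 122): 011011111101
Gen 6 (rule 73): 011010000100
Gen 7 (rule 137): 010000110001
Gen 8 (rule 60): 011000101001
Gen 9 (rule 122): 111101010110
Gen 10 (rule 73): 100100000110
Gen 11 (rule 137): 000001110100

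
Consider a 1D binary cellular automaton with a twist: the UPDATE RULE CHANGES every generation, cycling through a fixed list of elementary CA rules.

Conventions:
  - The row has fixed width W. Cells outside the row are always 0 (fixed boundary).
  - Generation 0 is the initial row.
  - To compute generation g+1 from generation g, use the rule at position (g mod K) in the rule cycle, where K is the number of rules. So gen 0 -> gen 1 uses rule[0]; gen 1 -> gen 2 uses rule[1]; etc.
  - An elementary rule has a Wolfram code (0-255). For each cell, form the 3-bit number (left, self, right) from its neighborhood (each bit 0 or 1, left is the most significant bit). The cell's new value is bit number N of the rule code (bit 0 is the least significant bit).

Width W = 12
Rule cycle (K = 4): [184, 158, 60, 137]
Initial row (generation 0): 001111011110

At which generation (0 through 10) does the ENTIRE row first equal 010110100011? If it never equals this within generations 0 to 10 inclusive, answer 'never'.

Answer: never

Derivation:
Gen 0: 001111011110
Gen 1 (rule 184): 001110111101
Gen 2 (rule 158): 011100111001
Gen 3 (rule 60): 010010100101
Gen 4 (rule 137): 000000000000
Gen 5 (rule 184): 000000000000
Gen 6 (rule 158): 000000000000
Gen 7 (rule 60): 000000000000
Gen 8 (rule 137): 111111111111
Gen 9 (rule 184): 111111111110
Gen 10 (rule 158): 111111111101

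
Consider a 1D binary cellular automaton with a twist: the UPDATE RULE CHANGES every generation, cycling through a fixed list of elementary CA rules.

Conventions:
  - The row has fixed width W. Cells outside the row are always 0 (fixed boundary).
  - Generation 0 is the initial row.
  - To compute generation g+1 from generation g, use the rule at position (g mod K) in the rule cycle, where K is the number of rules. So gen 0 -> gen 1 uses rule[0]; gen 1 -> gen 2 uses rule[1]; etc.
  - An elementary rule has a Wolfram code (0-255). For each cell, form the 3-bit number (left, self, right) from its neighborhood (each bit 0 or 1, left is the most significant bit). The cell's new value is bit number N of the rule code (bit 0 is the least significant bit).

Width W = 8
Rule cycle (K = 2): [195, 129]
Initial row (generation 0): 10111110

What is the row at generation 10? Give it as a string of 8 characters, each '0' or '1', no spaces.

Gen 0: 10111110
Gen 1 (rule 195): 00011110
Gen 2 (rule 129): 11001100
Gen 3 (rule 195): 01010101
Gen 4 (rule 129): 00000000
Gen 5 (rule 195): 11111111
Gen 6 (rule 129): 01111110
Gen 7 (rule 195): 10111110
Gen 8 (rule 129): 00011100
Gen 9 (rule 195): 11101101
Gen 10 (rule 129): 01000000

Answer: 01000000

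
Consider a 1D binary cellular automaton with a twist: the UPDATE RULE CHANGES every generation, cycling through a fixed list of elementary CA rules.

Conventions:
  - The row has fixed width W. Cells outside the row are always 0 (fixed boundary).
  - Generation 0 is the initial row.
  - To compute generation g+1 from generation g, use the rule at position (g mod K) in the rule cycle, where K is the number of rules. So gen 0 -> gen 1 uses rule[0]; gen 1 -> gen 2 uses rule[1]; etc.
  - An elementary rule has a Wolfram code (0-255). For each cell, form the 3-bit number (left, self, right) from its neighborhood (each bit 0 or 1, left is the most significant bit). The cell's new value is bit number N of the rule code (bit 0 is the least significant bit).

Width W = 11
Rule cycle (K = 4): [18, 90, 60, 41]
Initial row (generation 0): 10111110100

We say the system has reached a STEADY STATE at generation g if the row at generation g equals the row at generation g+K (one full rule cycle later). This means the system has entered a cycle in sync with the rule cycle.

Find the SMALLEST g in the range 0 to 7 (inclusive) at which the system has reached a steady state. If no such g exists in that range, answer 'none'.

Gen 0: 10111110100
Gen 1 (rule 18): 00000000010
Gen 2 (rule 90): 00000000101
Gen 3 (rule 60): 00000000111
Gen 4 (rule 41): 11111110100
Gen 5 (rule 18): 00000000010
Gen 6 (rule 90): 00000000101
Gen 7 (rule 60): 00000000111
Gen 8 (rule 41): 11111110100
Gen 9 (rule 18): 00000000010
Gen 10 (rule 90): 00000000101
Gen 11 (rule 60): 00000000111

Answer: 1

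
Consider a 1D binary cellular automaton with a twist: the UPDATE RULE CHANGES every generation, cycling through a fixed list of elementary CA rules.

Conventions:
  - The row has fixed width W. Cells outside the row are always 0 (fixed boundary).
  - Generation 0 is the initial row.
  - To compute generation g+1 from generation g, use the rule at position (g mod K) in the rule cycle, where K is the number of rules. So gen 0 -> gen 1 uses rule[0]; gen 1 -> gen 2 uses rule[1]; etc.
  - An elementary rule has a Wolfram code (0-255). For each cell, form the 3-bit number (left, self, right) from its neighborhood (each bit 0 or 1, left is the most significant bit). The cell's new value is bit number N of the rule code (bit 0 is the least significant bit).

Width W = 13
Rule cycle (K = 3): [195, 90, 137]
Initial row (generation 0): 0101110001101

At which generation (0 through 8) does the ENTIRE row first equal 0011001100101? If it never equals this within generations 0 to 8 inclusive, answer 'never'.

Gen 0: 0101110001101
Gen 1 (rule 195): 1000110110100
Gen 2 (rule 90): 0101110110010
Gen 3 (rule 137): 0001100100000
Gen 4 (rule 195): 1110101001111
Gen 5 (rule 90): 1010000111001
Gen 6 (rule 137): 0000110110000
Gen 7 (rule 195): 1111010010111
Gen 8 (rule 90): 1001001100101

Answer: never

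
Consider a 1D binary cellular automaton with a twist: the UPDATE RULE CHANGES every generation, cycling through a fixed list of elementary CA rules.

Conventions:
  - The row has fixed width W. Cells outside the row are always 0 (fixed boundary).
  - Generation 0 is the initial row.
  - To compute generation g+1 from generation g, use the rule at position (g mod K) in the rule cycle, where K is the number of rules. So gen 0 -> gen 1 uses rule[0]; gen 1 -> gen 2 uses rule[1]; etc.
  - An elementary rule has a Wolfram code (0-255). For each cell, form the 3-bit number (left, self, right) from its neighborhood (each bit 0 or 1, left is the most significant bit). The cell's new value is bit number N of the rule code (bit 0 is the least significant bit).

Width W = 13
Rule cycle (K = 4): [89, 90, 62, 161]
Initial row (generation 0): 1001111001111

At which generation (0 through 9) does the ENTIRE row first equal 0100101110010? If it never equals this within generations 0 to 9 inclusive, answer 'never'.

Answer: never

Derivation:
Gen 0: 1001111001111
Gen 1 (rule 89): 0101001101001
Gen 2 (rule 90): 1000111100110
Gen 3 (rule 62): 1101100011101
Gen 4 (rule 161): 0010001001010
Gen 5 (rule 89): 1001100100001
Gen 6 (rule 90): 0111111010010
Gen 7 (rule 62): 1100000111111
Gen 8 (rule 161): 0001110011110
Gen 9 (rule 89): 1101011010011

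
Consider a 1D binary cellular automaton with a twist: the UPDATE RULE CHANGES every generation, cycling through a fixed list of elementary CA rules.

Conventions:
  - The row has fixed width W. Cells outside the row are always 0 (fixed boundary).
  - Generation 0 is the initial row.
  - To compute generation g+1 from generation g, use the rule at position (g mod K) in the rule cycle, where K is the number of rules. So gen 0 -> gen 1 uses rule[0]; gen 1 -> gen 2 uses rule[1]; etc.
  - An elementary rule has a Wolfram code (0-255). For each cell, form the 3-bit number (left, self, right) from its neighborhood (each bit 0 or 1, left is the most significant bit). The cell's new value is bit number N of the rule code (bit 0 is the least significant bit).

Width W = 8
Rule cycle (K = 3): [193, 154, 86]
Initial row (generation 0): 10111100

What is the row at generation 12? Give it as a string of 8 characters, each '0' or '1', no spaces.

Gen 0: 10111100
Gen 1 (rule 193): 00011101
Gen 2 (rule 154): 00111000
Gen 3 (rule 86): 01001100
Gen 4 (rule 193): 00000101
Gen 5 (rule 154): 00001000
Gen 6 (rule 86): 00011100
Gen 7 (rule 193): 11001101
Gen 8 (rule 154): 10111000
Gen 9 (rule 86): 10001100
Gen 10 (rule 193): 00100101
Gen 11 (rule 154): 01011000
Gen 12 (rule 86): 11001100

Answer: 11001100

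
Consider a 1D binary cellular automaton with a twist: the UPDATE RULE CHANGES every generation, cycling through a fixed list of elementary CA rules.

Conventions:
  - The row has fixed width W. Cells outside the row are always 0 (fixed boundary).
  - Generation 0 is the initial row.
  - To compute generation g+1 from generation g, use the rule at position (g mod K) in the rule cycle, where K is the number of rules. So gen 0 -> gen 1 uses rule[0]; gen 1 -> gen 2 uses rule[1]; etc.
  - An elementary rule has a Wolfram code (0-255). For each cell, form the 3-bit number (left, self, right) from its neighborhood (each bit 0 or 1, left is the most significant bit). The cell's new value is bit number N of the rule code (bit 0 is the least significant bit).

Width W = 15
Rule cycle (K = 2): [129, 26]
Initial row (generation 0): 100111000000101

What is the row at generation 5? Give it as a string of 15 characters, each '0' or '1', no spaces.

Gen 0: 100111000000101
Gen 1 (rule 129): 000010011110000
Gen 2 (rule 26): 000101110001000
Gen 3 (rule 129): 110000100100011
Gen 4 (rule 26): 101001011010110
Gen 5 (rule 129): 000000000000000

Answer: 000000000000000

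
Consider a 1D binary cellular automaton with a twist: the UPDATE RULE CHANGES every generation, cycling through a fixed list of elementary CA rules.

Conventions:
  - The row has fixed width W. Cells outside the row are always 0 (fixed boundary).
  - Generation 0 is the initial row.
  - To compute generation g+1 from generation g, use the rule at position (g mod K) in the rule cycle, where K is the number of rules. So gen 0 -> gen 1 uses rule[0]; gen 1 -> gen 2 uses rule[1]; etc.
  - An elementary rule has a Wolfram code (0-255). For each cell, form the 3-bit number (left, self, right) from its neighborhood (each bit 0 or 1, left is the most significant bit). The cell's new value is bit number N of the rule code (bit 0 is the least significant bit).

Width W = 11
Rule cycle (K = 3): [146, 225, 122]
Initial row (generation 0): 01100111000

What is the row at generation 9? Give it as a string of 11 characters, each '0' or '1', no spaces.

Gen 0: 01100111000
Gen 1 (rule 146): 10011010100
Gen 2 (rule 225): 00001101001
Gen 3 (rule 122): 00011110110
Gen 4 (rule 146): 00101100001
Gen 5 (rule 225): 10010101100
Gen 6 (rule 122): 01101011110
Gen 7 (rule 146): 10000001101
Gen 8 (rule 225): 00111100110
Gen 9 (rule 122): 01100111111

Answer: 01100111111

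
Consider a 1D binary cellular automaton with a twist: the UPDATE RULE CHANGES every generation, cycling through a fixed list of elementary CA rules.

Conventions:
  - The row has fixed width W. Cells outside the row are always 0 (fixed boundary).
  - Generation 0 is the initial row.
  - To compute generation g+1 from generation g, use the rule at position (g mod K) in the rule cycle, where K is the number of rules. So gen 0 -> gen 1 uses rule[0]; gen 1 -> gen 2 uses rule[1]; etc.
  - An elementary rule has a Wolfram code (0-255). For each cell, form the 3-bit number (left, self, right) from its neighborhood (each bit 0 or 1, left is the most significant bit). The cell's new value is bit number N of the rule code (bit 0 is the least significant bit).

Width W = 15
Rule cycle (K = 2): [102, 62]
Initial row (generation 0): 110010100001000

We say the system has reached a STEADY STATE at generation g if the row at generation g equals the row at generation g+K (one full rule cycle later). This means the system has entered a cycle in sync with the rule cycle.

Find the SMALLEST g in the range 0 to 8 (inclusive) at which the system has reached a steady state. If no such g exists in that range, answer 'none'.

Answer: none

Derivation:
Gen 0: 110010100001000
Gen 1 (rule 102): 010111100011000
Gen 2 (rule 62): 111100010110100
Gen 3 (rule 102): 000100111011100
Gen 4 (rule 62): 001111100110010
Gen 5 (rule 102): 010000101010110
Gen 6 (rule 62): 111001111111101
Gen 7 (rule 102): 001010000000111
Gen 8 (rule 62): 011111000001100
Gen 9 (rule 102): 100001000010100
Gen 10 (rule 62): 110011100111110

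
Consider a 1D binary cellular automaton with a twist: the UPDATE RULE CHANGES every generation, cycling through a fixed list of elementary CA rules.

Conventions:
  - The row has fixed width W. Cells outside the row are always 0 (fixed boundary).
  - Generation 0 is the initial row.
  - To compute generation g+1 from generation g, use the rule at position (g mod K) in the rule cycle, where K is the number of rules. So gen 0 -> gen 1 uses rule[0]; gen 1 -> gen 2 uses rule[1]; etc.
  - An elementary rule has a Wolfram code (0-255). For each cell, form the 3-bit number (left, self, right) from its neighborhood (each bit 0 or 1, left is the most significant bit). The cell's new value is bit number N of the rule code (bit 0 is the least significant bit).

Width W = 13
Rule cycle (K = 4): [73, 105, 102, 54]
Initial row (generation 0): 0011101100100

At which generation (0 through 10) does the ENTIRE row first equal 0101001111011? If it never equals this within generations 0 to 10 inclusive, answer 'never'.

Answer: never

Derivation:
Gen 0: 0011101100100
Gen 1 (rule 73): 1010101100001
Gen 2 (rule 105): 0101011101100
Gen 3 (rule 102): 1111100110100
Gen 4 (rule 54): 0000011001110
Gen 5 (rule 73): 1111011001010
Gen 6 (rule 105): 1001111000100
Gen 7 (rule 102): 1010001001100
Gen 8 (rule 54): 1111011110010
Gen 9 (rule 73): 1001010010000
Gen 10 (rule 105): 0000100000111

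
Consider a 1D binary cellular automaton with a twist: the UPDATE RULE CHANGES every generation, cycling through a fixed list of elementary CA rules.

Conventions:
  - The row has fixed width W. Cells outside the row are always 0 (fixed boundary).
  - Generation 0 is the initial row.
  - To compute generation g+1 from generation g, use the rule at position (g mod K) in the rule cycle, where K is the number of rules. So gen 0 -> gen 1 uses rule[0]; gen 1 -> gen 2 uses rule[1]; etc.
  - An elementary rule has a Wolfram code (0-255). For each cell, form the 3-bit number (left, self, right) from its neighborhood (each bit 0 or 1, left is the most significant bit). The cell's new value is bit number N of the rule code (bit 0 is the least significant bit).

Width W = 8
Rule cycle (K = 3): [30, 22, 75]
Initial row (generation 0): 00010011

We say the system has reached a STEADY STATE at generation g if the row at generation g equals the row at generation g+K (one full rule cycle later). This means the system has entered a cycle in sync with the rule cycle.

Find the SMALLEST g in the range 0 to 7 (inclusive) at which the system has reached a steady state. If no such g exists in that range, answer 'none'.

Answer: none

Derivation:
Gen 0: 00010011
Gen 1 (rule 30): 00111110
Gen 2 (rule 22): 01000001
Gen 3 (rule 75): 10011110
Gen 4 (rule 30): 11110001
Gen 5 (rule 22): 00001011
Gen 6 (rule 75): 11110011
Gen 7 (rule 30): 10001110
Gen 8 (rule 22): 11010001
Gen 9 (rule 75): 11000110
Gen 10 (rule 30): 10101101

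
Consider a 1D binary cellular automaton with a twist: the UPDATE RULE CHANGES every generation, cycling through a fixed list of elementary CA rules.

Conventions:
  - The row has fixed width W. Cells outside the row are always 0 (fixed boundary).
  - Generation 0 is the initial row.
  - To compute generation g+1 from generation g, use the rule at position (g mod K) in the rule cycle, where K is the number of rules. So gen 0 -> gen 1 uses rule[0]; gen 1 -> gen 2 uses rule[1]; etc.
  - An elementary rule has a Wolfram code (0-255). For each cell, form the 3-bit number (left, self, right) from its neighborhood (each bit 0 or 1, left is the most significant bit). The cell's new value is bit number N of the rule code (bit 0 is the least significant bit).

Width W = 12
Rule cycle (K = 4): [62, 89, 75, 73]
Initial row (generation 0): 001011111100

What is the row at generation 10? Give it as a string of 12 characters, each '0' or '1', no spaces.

Answer: 101010101011

Derivation:
Gen 0: 001011111100
Gen 1 (rule 62): 011110000010
Gen 2 (rule 89): 010011111001
Gen 3 (rule 75): 100110001010
Gen 4 (rule 73): 000110100000
Gen 5 (rule 62): 001101110000
Gen 6 (rule 89): 101101011111
Gen 7 (rule 75): 001100010001
Gen 8 (rule 73): 101101000100
Gen 9 (rule 62): 111011101110
Gen 10 (rule 89): 101010101011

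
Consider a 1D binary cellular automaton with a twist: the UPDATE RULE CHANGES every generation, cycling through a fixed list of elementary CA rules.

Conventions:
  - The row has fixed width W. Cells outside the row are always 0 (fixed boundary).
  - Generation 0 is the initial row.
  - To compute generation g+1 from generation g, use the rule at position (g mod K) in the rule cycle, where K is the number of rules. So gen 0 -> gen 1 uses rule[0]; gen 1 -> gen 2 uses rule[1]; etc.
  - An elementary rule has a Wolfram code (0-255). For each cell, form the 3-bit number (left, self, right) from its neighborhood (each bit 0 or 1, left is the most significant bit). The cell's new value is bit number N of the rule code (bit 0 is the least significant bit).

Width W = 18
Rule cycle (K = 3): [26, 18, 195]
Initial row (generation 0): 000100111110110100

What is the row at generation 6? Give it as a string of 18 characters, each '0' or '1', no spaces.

Gen 0: 000100111110110100
Gen 1 (rule 26): 001011100000100010
Gen 2 (rule 18): 010000010001010101
Gen 3 (rule 195): 100111100110000000
Gen 4 (rule 26): 011100011101000000
Gen 5 (rule 18): 100010100000100000
Gen 6 (rule 195): 001100001111001111

Answer: 001100001111001111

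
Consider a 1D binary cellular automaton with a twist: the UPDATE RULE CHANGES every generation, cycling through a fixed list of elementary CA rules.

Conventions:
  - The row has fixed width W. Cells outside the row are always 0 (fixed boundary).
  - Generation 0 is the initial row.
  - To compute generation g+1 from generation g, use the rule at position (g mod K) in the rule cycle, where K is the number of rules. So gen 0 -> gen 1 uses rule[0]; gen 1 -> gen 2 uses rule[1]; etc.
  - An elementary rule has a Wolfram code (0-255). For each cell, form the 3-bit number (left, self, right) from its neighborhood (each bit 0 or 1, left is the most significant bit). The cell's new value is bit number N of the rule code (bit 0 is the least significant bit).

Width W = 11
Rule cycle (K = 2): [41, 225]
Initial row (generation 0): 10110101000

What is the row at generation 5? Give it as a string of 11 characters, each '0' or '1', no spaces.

Answer: 00100110010

Derivation:
Gen 0: 10110101000
Gen 1 (rule 41): 01101010011
Gen 2 (rule 225): 00110100001
Gen 3 (rule 41): 10101001100
Gen 4 (rule 225): 01010000101
Gen 5 (rule 41): 00100110010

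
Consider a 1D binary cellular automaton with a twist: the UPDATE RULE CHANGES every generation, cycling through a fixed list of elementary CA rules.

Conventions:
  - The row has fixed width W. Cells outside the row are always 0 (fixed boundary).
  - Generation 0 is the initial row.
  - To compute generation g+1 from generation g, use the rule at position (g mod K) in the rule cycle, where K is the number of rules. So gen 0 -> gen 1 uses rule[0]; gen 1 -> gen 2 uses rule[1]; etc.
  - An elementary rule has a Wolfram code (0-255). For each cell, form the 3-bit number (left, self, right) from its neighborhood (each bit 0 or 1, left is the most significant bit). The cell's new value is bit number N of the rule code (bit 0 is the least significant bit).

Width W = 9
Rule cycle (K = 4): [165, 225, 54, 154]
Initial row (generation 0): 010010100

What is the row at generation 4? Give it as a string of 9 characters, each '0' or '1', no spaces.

Answer: 000101010

Derivation:
Gen 0: 010010100
Gen 1 (rule 165): 010011101
Gen 2 (rule 225): 000001110
Gen 3 (rule 54): 000010001
Gen 4 (rule 154): 000101010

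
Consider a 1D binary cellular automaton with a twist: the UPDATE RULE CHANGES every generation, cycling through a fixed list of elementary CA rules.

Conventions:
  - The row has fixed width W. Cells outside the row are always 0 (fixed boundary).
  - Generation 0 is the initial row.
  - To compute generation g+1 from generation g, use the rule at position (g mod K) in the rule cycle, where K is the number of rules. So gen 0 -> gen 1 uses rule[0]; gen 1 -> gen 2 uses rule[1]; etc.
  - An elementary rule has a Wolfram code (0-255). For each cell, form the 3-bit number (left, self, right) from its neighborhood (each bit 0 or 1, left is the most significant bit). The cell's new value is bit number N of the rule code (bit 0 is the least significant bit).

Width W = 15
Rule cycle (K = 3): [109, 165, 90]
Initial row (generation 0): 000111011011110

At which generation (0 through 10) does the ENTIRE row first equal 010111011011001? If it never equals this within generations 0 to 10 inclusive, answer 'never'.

Answer: never

Derivation:
Gen 0: 000111011011110
Gen 1 (rule 109): 110101111110010
Gen 2 (rule 165): 001110111100010
Gen 3 (rule 90): 011010100110101
Gen 4 (rule 109): 011111100111111
Gen 5 (rule 165): 001111000011110
Gen 6 (rule 90): 011001100110011
Gen 7 (rule 109): 011001100110011
Gen 8 (rule 165): 000000000000000
Gen 9 (rule 90): 000000000000000
Gen 10 (rule 109): 111111111111111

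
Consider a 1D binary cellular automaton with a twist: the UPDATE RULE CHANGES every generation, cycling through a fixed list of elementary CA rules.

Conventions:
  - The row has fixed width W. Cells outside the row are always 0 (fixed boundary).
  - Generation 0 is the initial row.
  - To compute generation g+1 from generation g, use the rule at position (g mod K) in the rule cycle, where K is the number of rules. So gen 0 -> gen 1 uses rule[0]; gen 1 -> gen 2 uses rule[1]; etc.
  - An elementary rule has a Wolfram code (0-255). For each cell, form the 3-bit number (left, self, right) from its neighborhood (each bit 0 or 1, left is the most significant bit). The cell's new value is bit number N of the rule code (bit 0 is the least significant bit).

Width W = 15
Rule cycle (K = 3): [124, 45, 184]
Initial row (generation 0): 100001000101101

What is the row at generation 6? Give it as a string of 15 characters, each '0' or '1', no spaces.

Gen 0: 100001000101101
Gen 1 (rule 124): 110001100111111
Gen 2 (rule 45): 100101000100000
Gen 3 (rule 184): 010010100010000
Gen 4 (rule 124): 011011110011000
Gen 5 (rule 45): 010110000010011
Gen 6 (rule 184): 001101000001010

Answer: 001101000001010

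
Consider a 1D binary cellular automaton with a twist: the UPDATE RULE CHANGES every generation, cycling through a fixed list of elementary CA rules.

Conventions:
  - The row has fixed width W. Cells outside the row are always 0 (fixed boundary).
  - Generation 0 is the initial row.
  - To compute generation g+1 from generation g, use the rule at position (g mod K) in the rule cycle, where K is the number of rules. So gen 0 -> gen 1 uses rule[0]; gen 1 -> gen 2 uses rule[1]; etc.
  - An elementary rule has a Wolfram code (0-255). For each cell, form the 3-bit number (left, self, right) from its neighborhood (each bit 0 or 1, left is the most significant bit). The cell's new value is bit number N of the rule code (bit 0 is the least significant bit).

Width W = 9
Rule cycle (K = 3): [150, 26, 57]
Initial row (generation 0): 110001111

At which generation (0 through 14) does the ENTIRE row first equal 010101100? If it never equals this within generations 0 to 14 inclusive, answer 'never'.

Gen 0: 110001111
Gen 1 (rule 150): 001010110
Gen 2 (rule 26): 010000101
Gen 3 (rule 57): 001110010
Gen 4 (rule 150): 010101111
Gen 5 (rule 26): 100001000
Gen 6 (rule 57): 011100111
Gen 7 (rule 150): 101011010
Gen 8 (rule 26): 000010001
Gen 9 (rule 57): 111001100
Gen 10 (rule 150): 010110010
Gen 11 (rule 26): 100101101
Gen 12 (rule 57): 010011010
Gen 13 (rule 150): 111100011
Gen 14 (rule 26): 100010110

Answer: never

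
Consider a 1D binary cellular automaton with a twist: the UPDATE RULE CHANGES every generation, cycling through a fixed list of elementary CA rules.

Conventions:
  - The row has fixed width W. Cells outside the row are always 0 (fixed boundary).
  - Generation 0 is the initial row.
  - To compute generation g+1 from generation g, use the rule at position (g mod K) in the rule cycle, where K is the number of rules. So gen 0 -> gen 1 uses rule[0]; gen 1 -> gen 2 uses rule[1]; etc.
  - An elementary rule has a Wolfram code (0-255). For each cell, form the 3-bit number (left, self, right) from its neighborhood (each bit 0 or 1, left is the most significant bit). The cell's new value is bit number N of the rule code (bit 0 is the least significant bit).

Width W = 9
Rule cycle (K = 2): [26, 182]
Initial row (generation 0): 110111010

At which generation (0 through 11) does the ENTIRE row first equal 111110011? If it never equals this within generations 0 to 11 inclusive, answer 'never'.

Gen 0: 110111010
Gen 1 (rule 26): 100100001
Gen 2 (rule 182): 111110011
Gen 3 (rule 26): 100001110
Gen 4 (rule 182): 110010101
Gen 5 (rule 26): 101100000
Gen 6 (rule 182): 110010000
Gen 7 (rule 26): 101101000
Gen 8 (rule 182): 110011100
Gen 9 (rule 26): 101110010
Gen 10 (rule 182): 110101111
Gen 11 (rule 26): 100001000

Answer: 2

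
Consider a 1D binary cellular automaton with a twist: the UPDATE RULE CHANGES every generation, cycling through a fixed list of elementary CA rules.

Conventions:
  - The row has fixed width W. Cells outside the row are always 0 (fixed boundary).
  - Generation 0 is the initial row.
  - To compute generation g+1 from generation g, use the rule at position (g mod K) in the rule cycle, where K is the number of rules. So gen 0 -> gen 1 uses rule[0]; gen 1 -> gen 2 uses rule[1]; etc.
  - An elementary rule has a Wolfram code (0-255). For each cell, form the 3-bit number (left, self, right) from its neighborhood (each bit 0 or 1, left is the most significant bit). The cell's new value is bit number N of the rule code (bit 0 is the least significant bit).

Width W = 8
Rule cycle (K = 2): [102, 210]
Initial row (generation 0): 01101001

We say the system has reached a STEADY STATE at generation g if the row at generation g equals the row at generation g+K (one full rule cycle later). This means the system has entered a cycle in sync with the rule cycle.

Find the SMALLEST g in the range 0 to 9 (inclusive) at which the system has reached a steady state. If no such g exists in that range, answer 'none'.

Answer: none

Derivation:
Gen 0: 01101001
Gen 1 (rule 102): 10111011
Gen 2 (rule 210): 00011001
Gen 3 (rule 102): 00101011
Gen 4 (rule 210): 01000001
Gen 5 (rule 102): 11000011
Gen 6 (rule 210): 01100101
Gen 7 (rule 102): 10101111
Gen 8 (rule 210): 00000111
Gen 9 (rule 102): 00001001
Gen 10 (rule 210): 00010110
Gen 11 (rule 102): 00111010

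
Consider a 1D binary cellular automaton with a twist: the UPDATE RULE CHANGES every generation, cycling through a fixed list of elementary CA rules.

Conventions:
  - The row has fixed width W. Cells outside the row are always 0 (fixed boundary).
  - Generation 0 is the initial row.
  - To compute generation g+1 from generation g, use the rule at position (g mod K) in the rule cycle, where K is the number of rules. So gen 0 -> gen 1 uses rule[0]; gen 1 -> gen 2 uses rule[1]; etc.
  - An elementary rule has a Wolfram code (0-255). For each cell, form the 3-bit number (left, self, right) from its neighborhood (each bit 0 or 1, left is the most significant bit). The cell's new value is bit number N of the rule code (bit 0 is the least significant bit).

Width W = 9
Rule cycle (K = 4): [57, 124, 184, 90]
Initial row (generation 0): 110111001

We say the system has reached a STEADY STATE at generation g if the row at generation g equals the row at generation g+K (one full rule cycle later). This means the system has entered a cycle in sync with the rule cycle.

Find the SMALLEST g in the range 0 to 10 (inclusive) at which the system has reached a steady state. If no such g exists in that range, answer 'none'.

Answer: 6

Derivation:
Gen 0: 110111001
Gen 1 (rule 57): 101100100
Gen 2 (rule 124): 111110110
Gen 3 (rule 184): 111101101
Gen 4 (rule 90): 100101100
Gen 5 (rule 57): 010011011
Gen 6 (rule 124): 011011111
Gen 7 (rule 184): 010111110
Gen 8 (rule 90): 100100011
Gen 9 (rule 57): 010011010
Gen 10 (rule 124): 011011111
Gen 11 (rule 184): 010111110
Gen 12 (rule 90): 100100011
Gen 13 (rule 57): 010011010
Gen 14 (rule 124): 011011111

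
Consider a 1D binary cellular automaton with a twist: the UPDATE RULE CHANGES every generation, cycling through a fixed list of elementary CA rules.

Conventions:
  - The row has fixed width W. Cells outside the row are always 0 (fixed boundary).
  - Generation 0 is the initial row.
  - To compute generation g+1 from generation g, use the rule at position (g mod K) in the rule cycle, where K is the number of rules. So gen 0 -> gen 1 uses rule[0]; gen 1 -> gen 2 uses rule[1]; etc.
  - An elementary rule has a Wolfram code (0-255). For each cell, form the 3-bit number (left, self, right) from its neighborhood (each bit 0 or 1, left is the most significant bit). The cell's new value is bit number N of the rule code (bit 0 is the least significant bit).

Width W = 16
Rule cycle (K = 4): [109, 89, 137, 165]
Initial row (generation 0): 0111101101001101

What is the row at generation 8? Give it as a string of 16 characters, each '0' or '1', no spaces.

Gen 0: 0111101101001101
Gen 1 (rule 109): 0100111111001111
Gen 2 (rule 89): 0010100001101001
Gen 3 (rule 137): 1000001101000000
Gen 4 (rule 165): 1011100011011111
Gen 5 (rule 109): 1110101011110001
Gen 6 (rule 89): 1010000010011100
Gen 7 (rule 137): 0000111000011001
Gen 8 (rule 165): 1110010011000001

Answer: 1110010011000001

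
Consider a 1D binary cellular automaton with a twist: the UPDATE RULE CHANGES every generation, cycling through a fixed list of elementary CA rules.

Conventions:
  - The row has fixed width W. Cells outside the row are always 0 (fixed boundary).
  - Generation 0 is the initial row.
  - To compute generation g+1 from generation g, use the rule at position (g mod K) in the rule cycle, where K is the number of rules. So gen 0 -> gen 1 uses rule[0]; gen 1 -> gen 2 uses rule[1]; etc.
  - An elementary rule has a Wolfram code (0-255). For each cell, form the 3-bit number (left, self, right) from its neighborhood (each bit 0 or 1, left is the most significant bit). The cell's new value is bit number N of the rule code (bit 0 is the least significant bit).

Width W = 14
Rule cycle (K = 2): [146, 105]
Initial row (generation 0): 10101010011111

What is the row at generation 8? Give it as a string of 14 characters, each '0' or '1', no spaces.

Gen 0: 10101010011111
Gen 1 (rule 146): 00000001101110
Gen 2 (rule 105): 11111101111010
Gen 3 (rule 146): 01111000110001
Gen 4 (rule 105): 01001010110100
Gen 5 (rule 146): 10110000000010
Gen 6 (rule 105): 01110111111000
Gen 7 (rule 146): 10100011110100
Gen 8 (rule 105): 01001010011001

Answer: 01001010011001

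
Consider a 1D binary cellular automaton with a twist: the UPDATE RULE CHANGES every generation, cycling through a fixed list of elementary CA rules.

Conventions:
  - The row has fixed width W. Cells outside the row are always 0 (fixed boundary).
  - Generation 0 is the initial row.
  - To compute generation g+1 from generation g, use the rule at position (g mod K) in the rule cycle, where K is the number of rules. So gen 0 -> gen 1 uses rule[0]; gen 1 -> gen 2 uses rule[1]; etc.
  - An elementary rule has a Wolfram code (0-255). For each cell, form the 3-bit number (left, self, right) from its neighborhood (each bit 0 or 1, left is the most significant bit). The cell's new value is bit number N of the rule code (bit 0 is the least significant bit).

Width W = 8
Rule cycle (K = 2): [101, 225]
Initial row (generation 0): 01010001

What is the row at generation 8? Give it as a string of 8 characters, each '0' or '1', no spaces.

Answer: 00000101

Derivation:
Gen 0: 01010001
Gen 1 (rule 101): 01110101
Gen 2 (rule 225): 00111010
Gen 3 (rule 101): 10001110
Gen 4 (rule 225): 00100110
Gen 5 (rule 101): 10100010
Gen 6 (rule 225): 01001000
Gen 7 (rule 101): 01001011
Gen 8 (rule 225): 00000101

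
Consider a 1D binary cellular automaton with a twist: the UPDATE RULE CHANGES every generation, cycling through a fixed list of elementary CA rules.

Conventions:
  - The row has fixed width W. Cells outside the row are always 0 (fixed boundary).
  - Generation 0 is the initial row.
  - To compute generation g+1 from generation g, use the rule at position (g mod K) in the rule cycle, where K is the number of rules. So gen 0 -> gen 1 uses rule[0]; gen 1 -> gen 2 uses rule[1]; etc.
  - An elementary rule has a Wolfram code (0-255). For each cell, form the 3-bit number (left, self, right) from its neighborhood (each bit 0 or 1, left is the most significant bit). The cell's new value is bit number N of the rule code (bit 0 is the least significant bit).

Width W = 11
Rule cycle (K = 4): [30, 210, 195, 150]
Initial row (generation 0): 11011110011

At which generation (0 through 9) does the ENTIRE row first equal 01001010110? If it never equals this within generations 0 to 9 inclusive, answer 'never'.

Answer: never

Derivation:
Gen 0: 11011110011
Gen 1 (rule 30): 10010001110
Gen 2 (rule 210): 01101010111
Gen 3 (rule 195): 10100000011
Gen 4 (rule 150): 10110000100
Gen 5 (rule 30): 10101001110
Gen 6 (rule 210): 00000110111
Gen 7 (rule 195): 11111010011
Gen 8 (rule 150): 01110011100
Gen 9 (rule 30): 11001110010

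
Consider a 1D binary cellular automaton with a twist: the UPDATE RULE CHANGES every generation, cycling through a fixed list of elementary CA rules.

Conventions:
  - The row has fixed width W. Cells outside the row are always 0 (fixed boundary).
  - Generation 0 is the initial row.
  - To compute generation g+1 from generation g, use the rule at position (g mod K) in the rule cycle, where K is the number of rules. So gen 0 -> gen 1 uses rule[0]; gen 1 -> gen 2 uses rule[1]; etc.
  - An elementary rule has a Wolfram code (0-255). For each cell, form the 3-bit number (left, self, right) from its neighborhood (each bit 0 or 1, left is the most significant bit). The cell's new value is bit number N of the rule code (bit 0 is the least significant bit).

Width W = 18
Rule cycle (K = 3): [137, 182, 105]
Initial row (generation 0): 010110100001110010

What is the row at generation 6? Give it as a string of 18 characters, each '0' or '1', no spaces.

Gen 0: 010110100001110010
Gen 1 (rule 137): 000100001101100000
Gen 2 (rule 182): 001110010010010000
Gen 3 (rule 105): 101010000000000111
Gen 4 (rule 137): 000000111111110110
Gen 5 (rule 182): 000001011111101001
Gen 6 (rule 105): 111100110000110000

Answer: 111100110000110000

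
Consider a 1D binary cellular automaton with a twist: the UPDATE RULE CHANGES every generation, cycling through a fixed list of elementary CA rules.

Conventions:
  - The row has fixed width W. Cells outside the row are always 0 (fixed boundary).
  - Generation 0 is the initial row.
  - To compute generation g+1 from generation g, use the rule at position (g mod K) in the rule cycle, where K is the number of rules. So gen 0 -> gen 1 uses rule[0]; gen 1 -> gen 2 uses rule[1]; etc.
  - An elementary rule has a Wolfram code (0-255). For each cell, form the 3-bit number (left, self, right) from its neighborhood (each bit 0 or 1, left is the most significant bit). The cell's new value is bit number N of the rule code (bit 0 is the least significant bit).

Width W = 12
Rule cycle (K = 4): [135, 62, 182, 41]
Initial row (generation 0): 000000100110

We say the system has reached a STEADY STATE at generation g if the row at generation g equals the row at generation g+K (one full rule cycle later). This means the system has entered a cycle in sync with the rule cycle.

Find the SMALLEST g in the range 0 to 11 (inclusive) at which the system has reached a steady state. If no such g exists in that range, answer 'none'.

Answer: none

Derivation:
Gen 0: 000000100110
Gen 1 (rule 135): 111111101000
Gen 2 (rule 62): 100000011100
Gen 3 (rule 182): 110000101010
Gen 4 (rule 41): 100110010100
Gen 5 (rule 135): 101000110101
Gen 6 (rule 62): 111101101111
Gen 7 (rule 182): 011010010110
Gen 8 (rule 41): 010100001100
Gen 9 (rule 135): 110101110001
Gen 10 (rule 62): 101111001011
Gen 11 (rule 182): 110110111100
Gen 12 (rule 41): 101101100001
Gen 13 (rule 135): 100000001111
Gen 14 (rule 62): 110000011000
Gen 15 (rule 182): 001000100100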